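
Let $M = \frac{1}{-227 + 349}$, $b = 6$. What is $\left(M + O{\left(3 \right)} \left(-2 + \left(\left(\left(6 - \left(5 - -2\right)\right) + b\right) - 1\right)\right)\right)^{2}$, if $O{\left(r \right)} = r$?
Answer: $\frac{537289}{14884} \approx 36.098$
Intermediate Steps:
$M = \frac{1}{122} \approx 0.0081967$
$\left(M + O{\left(3 \right)} \left(-2 + \left(\left(\left(6 - \left(5 - -2\right)\right) + b\right) - 1\right)\right)\right)^{2} = \left(\frac{1}{122} + 3 \left(-2 + \left(\left(\left(6 - \left(5 - -2\right)\right) + 6\right) - 1\right)\right)\right)^{2} = \left(\frac{1}{122} + 3 \left(-2 + \left(\left(\left(6 - \left(5 + 2\right)\right) + 6\right) - 1\right)\right)\right)^{2} = \left(\frac{1}{122} + 3 \left(-2 + \left(\left(\left(6 - 7\right) + 6\right) - 1\right)\right)\right)^{2} = \left(\frac{1}{122} + 3 \left(-2 + \left(\left(-1 + 6\right) - 1\right)\right)\right)^{2} = \left(\frac{1}{122} + 3 \left(-2 + \left(5 - 1\right)\right)\right)^{2} = \left(\frac{1}{122} + 3 \left(-2 + 4\right)\right)^{2} = \left(\frac{1}{122} + 3 \cdot 2\right)^{2} = \left(\frac{1}{122} + 6\right)^{2} = \left(\frac{733}{122}\right)^{2} = \frac{537289}{14884}$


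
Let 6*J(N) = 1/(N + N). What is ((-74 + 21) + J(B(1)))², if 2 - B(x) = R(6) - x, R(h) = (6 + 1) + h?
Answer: 40462321/14400 ≈ 2809.9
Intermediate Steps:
R(h) = 7 + h
B(x) = -11 + x (B(x) = 2 - ((7 + 6) - x) = 2 - (13 - x) = 2 + (-13 + x) = -11 + x)
J(N) = 1/(12*N) (J(N) = 1/(6*(N + N)) = 1/(6*((2*N))) = (1/(2*N))/6 = 1/(12*N))
((-74 + 21) + J(B(1)))² = ((-74 + 21) + 1/(12*(-11 + 1)))² = (-53 + (1/12)/(-10))² = (-53 + (1/12)*(-⅒))² = (-53 - 1/120)² = (-6361/120)² = 40462321/14400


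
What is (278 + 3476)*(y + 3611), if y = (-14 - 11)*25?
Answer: 11209444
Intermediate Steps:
y = -625 (y = -25*25 = -625)
(278 + 3476)*(y + 3611) = (278 + 3476)*(-625 + 3611) = 3754*2986 = 11209444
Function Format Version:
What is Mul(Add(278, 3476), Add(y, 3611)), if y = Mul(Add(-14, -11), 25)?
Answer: 11209444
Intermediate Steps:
y = -625 (y = Mul(-25, 25) = -625)
Mul(Add(278, 3476), Add(y, 3611)) = Mul(Add(278, 3476), Add(-625, 3611)) = Mul(3754, 2986) = 11209444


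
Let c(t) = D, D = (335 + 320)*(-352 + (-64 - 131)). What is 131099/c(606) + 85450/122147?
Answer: 14602103697/43763437895 ≈ 0.33366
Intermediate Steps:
D = -358285 (D = 655*(-352 - 195) = 655*(-547) = -358285)
c(t) = -358285
131099/c(606) + 85450/122147 = 131099/(-358285) + 85450/122147 = 131099*(-1/358285) + 85450*(1/122147) = -131099/358285 + 85450/122147 = 14602103697/43763437895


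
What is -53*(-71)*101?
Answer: 380063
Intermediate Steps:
-53*(-71)*101 = 3763*101 = 380063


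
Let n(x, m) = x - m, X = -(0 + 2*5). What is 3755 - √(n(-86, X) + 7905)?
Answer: 3755 - √7829 ≈ 3666.5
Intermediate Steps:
X = -10 (X = -(0 + 10) = -1*10 = -10)
3755 - √(n(-86, X) + 7905) = 3755 - √((-86 - 1*(-10)) + 7905) = 3755 - √((-86 + 10) + 7905) = 3755 - √(-76 + 7905) = 3755 - √7829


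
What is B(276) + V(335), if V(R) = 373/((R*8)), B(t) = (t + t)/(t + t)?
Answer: 3053/2680 ≈ 1.1392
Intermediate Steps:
B(t) = 1 (B(t) = (2*t)/((2*t)) = (2*t)*(1/(2*t)) = 1)
V(R) = 373/(8*R) (V(R) = 373/((8*R)) = 373*(1/(8*R)) = 373/(8*R))
B(276) + V(335) = 1 + (373/8)/335 = 1 + (373/8)*(1/335) = 1 + 373/2680 = 3053/2680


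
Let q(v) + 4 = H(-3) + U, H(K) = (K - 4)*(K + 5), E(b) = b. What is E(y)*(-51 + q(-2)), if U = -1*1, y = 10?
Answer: -700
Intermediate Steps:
H(K) = (-4 + K)*(5 + K)
U = -1
q(v) = -19 (q(v) = -4 + ((-20 - 3 + (-3)²) - 1) = -4 + ((-20 - 3 + 9) - 1) = -4 + (-14 - 1) = -4 - 15 = -19)
E(y)*(-51 + q(-2)) = 10*(-51 - 19) = 10*(-70) = -700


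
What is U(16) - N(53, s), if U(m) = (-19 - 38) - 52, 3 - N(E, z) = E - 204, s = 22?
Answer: -263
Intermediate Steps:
N(E, z) = 207 - E (N(E, z) = 3 - (E - 204) = 3 - (-204 + E) = 3 + (204 - E) = 207 - E)
U(m) = -109 (U(m) = -57 - 52 = -109)
U(16) - N(53, s) = -109 - (207 - 1*53) = -109 - (207 - 53) = -109 - 1*154 = -109 - 154 = -263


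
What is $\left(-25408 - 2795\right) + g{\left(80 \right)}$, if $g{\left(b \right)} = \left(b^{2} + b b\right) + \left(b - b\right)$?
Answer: $-15403$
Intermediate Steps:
$g{\left(b \right)} = 2 b^{2}$ ($g{\left(b \right)} = \left(b^{2} + b^{2}\right) + 0 = 2 b^{2} + 0 = 2 b^{2}$)
$\left(-25408 - 2795\right) + g{\left(80 \right)} = \left(-25408 - 2795\right) + 2 \cdot 80^{2} = -28203 + 2 \cdot 6400 = -28203 + 12800 = -15403$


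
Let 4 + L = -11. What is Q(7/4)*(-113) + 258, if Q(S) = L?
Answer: 1953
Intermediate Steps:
L = -15 (L = -4 - 11 = -15)
Q(S) = -15
Q(7/4)*(-113) + 258 = -15*(-113) + 258 = 1695 + 258 = 1953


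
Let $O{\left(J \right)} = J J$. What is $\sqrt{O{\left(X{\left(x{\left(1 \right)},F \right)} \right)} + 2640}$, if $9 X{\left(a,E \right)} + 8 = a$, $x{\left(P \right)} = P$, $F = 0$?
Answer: $\frac{\sqrt{213889}}{9} \approx 51.387$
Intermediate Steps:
$X{\left(a,E \right)} = - \frac{8}{9} + \frac{a}{9}$
$O{\left(J \right)} = J^{2}$
$\sqrt{O{\left(X{\left(x{\left(1 \right)},F \right)} \right)} + 2640} = \sqrt{\left(- \frac{8}{9} + \frac{1}{9} \cdot 1\right)^{2} + 2640} = \sqrt{\left(- \frac{8}{9} + \frac{1}{9}\right)^{2} + 2640} = \sqrt{\left(- \frac{7}{9}\right)^{2} + 2640} = \sqrt{\frac{49}{81} + 2640} = \sqrt{\frac{213889}{81}} = \frac{\sqrt{213889}}{9}$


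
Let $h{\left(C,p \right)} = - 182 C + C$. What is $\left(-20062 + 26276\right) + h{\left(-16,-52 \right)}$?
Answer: $9110$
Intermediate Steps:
$h{\left(C,p \right)} = - 181 C$
$\left(-20062 + 26276\right) + h{\left(-16,-52 \right)} = \left(-20062 + 26276\right) - -2896 = 6214 + 2896 = 9110$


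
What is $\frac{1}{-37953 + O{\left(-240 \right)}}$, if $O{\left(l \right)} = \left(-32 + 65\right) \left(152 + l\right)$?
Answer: $- \frac{1}{40857} \approx -2.4476 \cdot 10^{-5}$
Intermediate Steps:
$O{\left(l \right)} = 5016 + 33 l$ ($O{\left(l \right)} = 33 \left(152 + l\right) = 5016 + 33 l$)
$\frac{1}{-37953 + O{\left(-240 \right)}} = \frac{1}{-37953 + \left(5016 + 33 \left(-240\right)\right)} = \frac{1}{-37953 + \left(5016 - 7920\right)} = \frac{1}{-37953 - 2904} = \frac{1}{-40857} = - \frac{1}{40857}$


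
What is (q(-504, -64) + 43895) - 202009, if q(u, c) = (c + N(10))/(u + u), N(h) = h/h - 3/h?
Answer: -531262829/3360 ≈ -1.5811e+5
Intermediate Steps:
N(h) = 1 - 3/h
q(u, c) = (7/10 + c)/(2*u) (q(u, c) = (c + (-3 + 10)/10)/(u + u) = (c + (⅒)*7)/((2*u)) = (c + 7/10)*(1/(2*u)) = (7/10 + c)*(1/(2*u)) = (7/10 + c)/(2*u))
(q(-504, -64) + 43895) - 202009 = ((1/20)*(7 + 10*(-64))/(-504) + 43895) - 202009 = ((1/20)*(-1/504)*(7 - 640) + 43895) - 202009 = ((1/20)*(-1/504)*(-633) + 43895) - 202009 = (211/3360 + 43895) - 202009 = 147487411/3360 - 202009 = -531262829/3360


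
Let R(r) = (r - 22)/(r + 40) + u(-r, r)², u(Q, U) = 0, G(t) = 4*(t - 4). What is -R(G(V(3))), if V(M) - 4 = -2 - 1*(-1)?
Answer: 13/18 ≈ 0.72222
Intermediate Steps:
V(M) = 3 (V(M) = 4 + (-2 - 1*(-1)) = 4 + (-2 + 1) = 4 - 1 = 3)
G(t) = -16 + 4*t (G(t) = 4*(-4 + t) = -16 + 4*t)
R(r) = (-22 + r)/(40 + r) (R(r) = (r - 22)/(r + 40) + 0² = (-22 + r)/(40 + r) + 0 = (-22 + r)/(40 + r))
-R(G(V(3))) = -(-22 + (-16 + 4*3))/(40 + (-16 + 4*3)) = -(-22 + (-16 + 12))/(40 + (-16 + 12)) = -(-22 - 4)/(40 - 4) = -(-26)/36 = -1*(-13/18) = 13/18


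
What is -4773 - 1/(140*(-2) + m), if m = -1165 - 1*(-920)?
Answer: -2505824/525 ≈ -4773.0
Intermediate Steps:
m = -245 (m = -1165 + 920 = -245)
-4773 - 1/(140*(-2) + m) = -4773 - 1/(140*(-2) - 245) = -4773 - 1/(-280 - 245) = -4773 - 1/(-525) = -4773 - 1*(-1/525) = -4773 + 1/525 = -2505824/525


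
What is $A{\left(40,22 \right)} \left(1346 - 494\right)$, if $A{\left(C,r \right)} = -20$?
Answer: $-17040$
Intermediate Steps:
$A{\left(40,22 \right)} \left(1346 - 494\right) = - 20 \left(1346 - 494\right) = \left(-20\right) 852 = -17040$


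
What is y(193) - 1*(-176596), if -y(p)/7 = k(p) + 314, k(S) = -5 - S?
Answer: 175784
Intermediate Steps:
y(p) = -2163 + 7*p (y(p) = -7*((-5 - p) + 314) = -7*(309 - p) = -2163 + 7*p)
y(193) - 1*(-176596) = (-2163 + 7*193) - 1*(-176596) = (-2163 + 1351) + 176596 = -812 + 176596 = 175784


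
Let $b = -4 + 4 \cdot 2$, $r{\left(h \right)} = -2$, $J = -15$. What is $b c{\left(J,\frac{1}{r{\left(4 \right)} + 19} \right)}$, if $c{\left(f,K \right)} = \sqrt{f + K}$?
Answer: $\frac{4 i \sqrt{4318}}{17} \approx 15.462 i$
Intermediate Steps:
$c{\left(f,K \right)} = \sqrt{K + f}$
$b = 4$ ($b = -4 + 8 = 4$)
$b c{\left(J,\frac{1}{r{\left(4 \right)} + 19} \right)} = 4 \sqrt{\frac{1}{-2 + 19} - 15} = 4 \sqrt{\frac{1}{17} - 15} = 4 \sqrt{- \frac{254}{17}} = 4 \frac{i \sqrt{4318}}{17} = \frac{4 i \sqrt{4318}}{17}$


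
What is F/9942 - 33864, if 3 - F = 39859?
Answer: -168357872/4971 ≈ -33868.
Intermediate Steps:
F = -39856 (F = 3 - 1*39859 = 3 - 39859 = -39856)
F/9942 - 33864 = -39856/9942 - 33864 = -39856*1/9942 - 33864 = -19928/4971 - 33864 = -168357872/4971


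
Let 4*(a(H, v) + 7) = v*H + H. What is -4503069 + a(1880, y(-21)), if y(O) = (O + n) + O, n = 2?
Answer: -4521406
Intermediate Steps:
y(O) = 2 + 2*O (y(O) = (O + 2) + O = (2 + O) + O = 2 + 2*O)
a(H, v) = -7 + H/4 + H*v/4 (a(H, v) = -7 + (v*H + H)/4 = -7 + (H*v + H)/4 = -7 + (H + H*v)/4 = -7 + (H/4 + H*v/4) = -7 + H/4 + H*v/4)
-4503069 + a(1880, y(-21)) = -4503069 + (-7 + (¼)*1880 + (¼)*1880*(2 + 2*(-21))) = -4503069 + (-7 + 470 + (¼)*1880*(2 - 42)) = -4503069 + (-7 + 470 + (¼)*1880*(-40)) = -4503069 + (-7 + 470 - 18800) = -4503069 - 18337 = -4521406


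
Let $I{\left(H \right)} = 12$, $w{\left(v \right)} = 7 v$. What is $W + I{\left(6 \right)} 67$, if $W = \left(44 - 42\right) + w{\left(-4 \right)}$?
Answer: $778$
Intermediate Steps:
$W = -26$ ($W = \left(44 - 42\right) + 7 \left(-4\right) = 2 - 28 = -26$)
$W + I{\left(6 \right)} 67 = -26 + 12 \cdot 67 = -26 + 804 = 778$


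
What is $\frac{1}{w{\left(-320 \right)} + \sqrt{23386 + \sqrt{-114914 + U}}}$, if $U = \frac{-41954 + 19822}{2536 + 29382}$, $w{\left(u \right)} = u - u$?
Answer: $\frac{\sqrt{31918}}{2 \sqrt{186608587 + 9 i \sqrt{90332057422}}} \approx 0.0065386 - 4.7388 \cdot 10^{-5} i$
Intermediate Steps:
$w{\left(u \right)} = 0$
$U = - \frac{11066}{15959}$ ($U = - \frac{22132}{31918} = \left(-22132\right) \frac{1}{31918} = - \frac{11066}{15959} \approx -0.6934$)
$\frac{1}{w{\left(-320 \right)} + \sqrt{23386 + \sqrt{-114914 + U}}} = \frac{1}{0 + \sqrt{23386 + \sqrt{-114914 - \frac{11066}{15959}}}} = \frac{1}{0 + \sqrt{23386 + \sqrt{- \frac{1833923592}{15959}}}} = \frac{1}{0 + \sqrt{23386 + \frac{18 i \sqrt{90332057422}}{15959}}} = \frac{1}{\sqrt{23386 + \frac{18 i \sqrt{90332057422}}{15959}}}$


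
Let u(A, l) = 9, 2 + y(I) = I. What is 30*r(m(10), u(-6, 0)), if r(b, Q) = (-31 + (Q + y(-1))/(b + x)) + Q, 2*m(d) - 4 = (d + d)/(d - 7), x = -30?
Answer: -24690/37 ≈ -667.30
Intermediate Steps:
y(I) = -2 + I
m(d) = 2 + d/(-7 + d) (m(d) = 2 + ((d + d)/(d - 7))/2 = 2 + ((2*d)/(-7 + d))/2 = 2 + (2*d/(-7 + d))/2 = 2 + d/(-7 + d))
r(b, Q) = -31 + Q + (-3 + Q)/(-30 + b) (r(b, Q) = (-31 + (Q + (-2 - 1))/(b - 30)) + Q = (-31 + (Q - 3)/(-30 + b)) + Q = (-31 + (-3 + Q)/(-30 + b)) + Q = -31 + Q + (-3 + Q)/(-30 + b))
30*r(m(10), u(-6, 0)) = 30*((927 - 31*(-14 + 3*10)/(-7 + 10) - 29*9 + 9*((-14 + 3*10)/(-7 + 10)))/(-30 + (-14 + 3*10)/(-7 + 10))) = 30*((927 - 31*(-14 + 30)/3 - 261 + 9*((-14 + 30)/3))/(-30 + (-14 + 30)/3)) = 30*((927 - 31*16/3 - 261 + 9*((⅓)*16))/(-30 + (⅓)*16)) = 30*((927 - 31*16/3 - 261 + 9*(16/3))/(-30 + 16/3)) = 30*((927 - 496/3 - 261 + 48)/(-74/3)) = 30*(-3/74*1646/3) = 30*(-823/37) = -24690/37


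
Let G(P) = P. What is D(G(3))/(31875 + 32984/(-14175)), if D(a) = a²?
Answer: 18225/64542163 ≈ 0.00028237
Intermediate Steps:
D(G(3))/(31875 + 32984/(-14175)) = 3²/(31875 + 32984/(-14175)) = 9/(31875 + 32984*(-1/14175)) = 9/(31875 - 4712/2025) = 9/(64542163/2025) = 9*(2025/64542163) = 18225/64542163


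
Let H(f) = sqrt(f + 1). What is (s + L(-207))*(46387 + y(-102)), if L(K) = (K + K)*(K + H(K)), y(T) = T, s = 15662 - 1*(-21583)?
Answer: 5690416755 - 19161990*I*sqrt(206) ≈ 5.6904e+9 - 2.7503e+8*I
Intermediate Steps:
s = 37245 (s = 15662 + 21583 = 37245)
H(f) = sqrt(1 + f)
L(K) = 2*K*(K + sqrt(1 + K)) (L(K) = (K + K)*(K + sqrt(1 + K)) = (2*K)*(K + sqrt(1 + K)) = 2*K*(K + sqrt(1 + K)))
(s + L(-207))*(46387 + y(-102)) = (37245 + 2*(-207)*(-207 + sqrt(1 - 207)))*(46387 - 102) = (37245 + 2*(-207)*(-207 + sqrt(-206)))*46285 = (37245 + 2*(-207)*(-207 + I*sqrt(206)))*46285 = (37245 + (85698 - 414*I*sqrt(206)))*46285 = (122943 - 414*I*sqrt(206))*46285 = 5690416755 - 19161990*I*sqrt(206)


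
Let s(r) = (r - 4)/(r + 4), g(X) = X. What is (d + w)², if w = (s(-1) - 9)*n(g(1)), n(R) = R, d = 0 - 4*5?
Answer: 8464/9 ≈ 940.44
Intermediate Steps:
d = -20 (d = 0 - 20 = -20)
s(r) = (-4 + r)/(4 + r)
w = -32/3 (w = ((-4 - 1)/(4 - 1) - 9)*1 = (-5/3 - 9)*1 = -32/3*1 = -32/3 ≈ -10.667)
(d + w)² = (-20 - 32/3)² = (-92/3)² = 8464/9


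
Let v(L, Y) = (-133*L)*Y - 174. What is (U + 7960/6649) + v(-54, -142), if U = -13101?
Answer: -6869200271/6649 ≈ -1.0331e+6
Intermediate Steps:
v(L, Y) = -174 - 133*L*Y (v(L, Y) = -133*L*Y - 174 = -174 - 133*L*Y)
(U + 7960/6649) + v(-54, -142) = (-13101 + 7960/6649) + (-174 - 133*(-54)*(-142)) = (-13101 + 7960*(1/6649)) + (-174 - 1019844) = (-13101 + 7960/6649) - 1020018 = -87100589/6649 - 1020018 = -6869200271/6649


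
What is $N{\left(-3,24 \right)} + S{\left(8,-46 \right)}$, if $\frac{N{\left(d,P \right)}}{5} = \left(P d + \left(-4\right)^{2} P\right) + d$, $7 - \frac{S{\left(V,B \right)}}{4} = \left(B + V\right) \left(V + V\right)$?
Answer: $4005$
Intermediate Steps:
$S{\left(V,B \right)} = 28 - 8 V \left(B + V\right)$ ($S{\left(V,B \right)} = 28 - 4 \left(B + V\right) \left(V + V\right) = 28 - 4 \left(B + V\right) 2 V = 28 - 4 \cdot 2 V \left(B + V\right) = 28 - 8 V \left(B + V\right)$)
$N{\left(d,P \right)} = 5 d + 80 P + 5 P d$ ($N{\left(d,P \right)} = 5 \left(\left(P d + \left(-4\right)^{2} P\right) + d\right) = 5 \left(\left(P d + 16 P\right) + d\right) = 5 \left(\left(16 P + P d\right) + d\right) = 5 \left(d + 16 P + P d\right) = 5 d + 80 P + 5 P d$)
$N{\left(-3,24 \right)} + S{\left(8,-46 \right)} = \left(5 \left(-3\right) + 80 \cdot 24 + 5 \cdot 24 \left(-3\right)\right) - \left(-28 - 2944 + 512\right) = \left(-15 + 1920 - 360\right) + \left(28 - 512 + 2944\right) = 1545 + \left(28 - 512 + 2944\right) = 1545 + 2460 = 4005$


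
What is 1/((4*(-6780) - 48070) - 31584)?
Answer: -1/106774 ≈ -9.3656e-6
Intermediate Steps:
1/((4*(-6780) - 48070) - 31584) = 1/((-27120 - 48070) - 31584) = 1/(-75190 - 31584) = 1/(-106774) = -1/106774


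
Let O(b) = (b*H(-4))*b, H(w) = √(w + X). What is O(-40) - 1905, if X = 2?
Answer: -1905 + 1600*I*√2 ≈ -1905.0 + 2262.7*I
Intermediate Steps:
H(w) = √(2 + w) (H(w) = √(w + 2) = √(2 + w))
O(b) = I*√2*b² (O(b) = (b*√(2 - 4))*b = (b*√(-2))*b = (b*(I*√2))*b = (I*b*√2)*b = I*√2*b²)
O(-40) - 1905 = I*√2*(-40)² - 1905 = I*√2*1600 - 1905 = 1600*I*√2 - 1905 = -1905 + 1600*I*√2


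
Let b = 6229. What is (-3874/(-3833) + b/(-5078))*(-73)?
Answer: 306861705/19463974 ≈ 15.766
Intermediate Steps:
(-3874/(-3833) + b/(-5078))*(-73) = (-3874/(-3833) + 6229/(-5078))*(-73) = (-3874*(-1/3833) + 6229*(-1/5078))*(-73) = (3874/3833 - 6229/5078)*(-73) = -4203585/19463974*(-73) = 306861705/19463974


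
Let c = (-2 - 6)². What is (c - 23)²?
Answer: 1681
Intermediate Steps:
c = 64 (c = (-8)² = 64)
(c - 23)² = (64 - 23)² = 41² = 1681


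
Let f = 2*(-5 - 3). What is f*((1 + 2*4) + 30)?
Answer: -624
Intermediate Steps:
f = -16 (f = 2*(-8) = -16)
f*((1 + 2*4) + 30) = -16*((1 + 2*4) + 30) = -16*((1 + 8) + 30) = -16*(9 + 30) = -16*39 = -624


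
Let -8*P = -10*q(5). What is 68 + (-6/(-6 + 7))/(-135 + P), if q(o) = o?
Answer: 35044/515 ≈ 68.047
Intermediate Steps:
P = 25/4 (P = -(-5)*5/4 = -⅛*(-50) = 25/4 ≈ 6.2500)
68 + (-6/(-6 + 7))/(-135 + P) = 68 + (-6/(-6 + 7))/(-135 + 25/4) = 68 + (-6/1)/(-515/4) = 68 + (1*(-6))*(-4/515) = 68 - 6*(-4/515) = 68 + 24/515 = 35044/515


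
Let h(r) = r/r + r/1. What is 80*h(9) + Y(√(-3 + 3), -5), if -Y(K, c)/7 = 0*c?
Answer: 800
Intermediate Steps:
h(r) = 1 + r (h(r) = 1 + r*1 = 1 + r)
Y(K, c) = 0 (Y(K, c) = -0*c = -7*0 = 0)
80*h(9) + Y(√(-3 + 3), -5) = 80*(1 + 9) + 0 = 80*10 + 0 = 800 + 0 = 800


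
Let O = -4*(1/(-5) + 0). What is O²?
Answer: 16/25 ≈ 0.64000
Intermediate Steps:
O = ⅘ (O = -4*(-⅕ + 0) = -4*(-⅕) = ⅘ ≈ 0.80000)
O² = (⅘)² = 16/25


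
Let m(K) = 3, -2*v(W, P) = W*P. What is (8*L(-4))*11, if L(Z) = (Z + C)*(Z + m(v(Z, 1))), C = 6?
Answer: -176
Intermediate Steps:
v(W, P) = -P*W/2 (v(W, P) = -W*P/2 = -P*W/2)
L(Z) = (3 + Z)*(6 + Z) (L(Z) = (Z + 6)*(Z + 3) = (6 + Z)*(3 + Z) = (3 + Z)*(6 + Z))
(8*L(-4))*11 = (8*(18 + (-4)² + 9*(-4)))*11 = (8*(18 + 16 - 36))*11 = (8*(-2))*11 = -16*11 = -176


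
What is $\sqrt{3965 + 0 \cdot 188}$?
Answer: $\sqrt{3965} \approx 62.968$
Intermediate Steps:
$\sqrt{3965 + 0 \cdot 188} = \sqrt{3965 + 0} = \sqrt{3965}$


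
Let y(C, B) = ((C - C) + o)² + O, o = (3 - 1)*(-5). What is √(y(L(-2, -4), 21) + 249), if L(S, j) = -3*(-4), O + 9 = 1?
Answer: √341 ≈ 18.466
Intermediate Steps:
O = -8 (O = -9 + 1 = -8)
o = -10 (o = 2*(-5) = -10)
L(S, j) = 12
y(C, B) = 92 (y(C, B) = ((C - C) - 10)² - 8 = (0 - 10)² - 8 = (-10)² - 8 = 100 - 8 = 92)
√(y(L(-2, -4), 21) + 249) = √(92 + 249) = √341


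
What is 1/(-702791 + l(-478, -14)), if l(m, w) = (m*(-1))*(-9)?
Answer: -1/707093 ≈ -1.4142e-6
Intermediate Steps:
l(m, w) = 9*m (l(m, w) = -m*(-9) = 9*m)
1/(-702791 + l(-478, -14)) = 1/(-702791 + 9*(-478)) = 1/(-702791 - 4302) = 1/(-707093) = -1/707093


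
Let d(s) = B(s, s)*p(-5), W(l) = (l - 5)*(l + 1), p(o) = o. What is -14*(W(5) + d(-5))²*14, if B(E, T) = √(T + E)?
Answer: 49000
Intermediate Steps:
B(E, T) = √(E + T)
W(l) = (1 + l)*(-5 + l) (W(l) = (-5 + l)*(1 + l) = (1 + l)*(-5 + l))
d(s) = -5*√2*√s (d(s) = √(s + s)*(-5) = √(2*s)*(-5) = (√2*√s)*(-5) = -5*√2*√s)
-14*(W(5) + d(-5))²*14 = -14*((-5 + 5² - 4*5) - 5*√2*√(-5))²*14 = -14*((-5 + 25 - 20) - 5*√2*I*√5)²*14 = -14*(0 - 5*I*√10)²*14 = -14*(-5*I*√10)²*14 = -14*(-250)*14 = 3500*14 = 49000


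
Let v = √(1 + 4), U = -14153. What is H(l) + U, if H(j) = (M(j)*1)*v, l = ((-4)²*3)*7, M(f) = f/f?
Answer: -14153 + √5 ≈ -14151.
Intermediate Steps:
M(f) = 1
l = 336 (l = (16*3)*7 = 48*7 = 336)
v = √5 ≈ 2.2361
H(j) = √5 (H(j) = (1*1)*√5 = 1*√5 = √5)
H(l) + U = √5 - 14153 = -14153 + √5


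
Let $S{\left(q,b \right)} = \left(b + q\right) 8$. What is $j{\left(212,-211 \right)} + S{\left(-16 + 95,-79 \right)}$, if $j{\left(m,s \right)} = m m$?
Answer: $44944$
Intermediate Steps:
$j{\left(m,s \right)} = m^{2}$
$S{\left(q,b \right)} = 8 b + 8 q$
$j{\left(212,-211 \right)} + S{\left(-16 + 95,-79 \right)} = 212^{2} + \left(8 \left(-79\right) + 8 \left(-16 + 95\right)\right) = 44944 + \left(-632 + 8 \cdot 79\right) = 44944 + \left(-632 + 632\right) = 44944 + 0 = 44944$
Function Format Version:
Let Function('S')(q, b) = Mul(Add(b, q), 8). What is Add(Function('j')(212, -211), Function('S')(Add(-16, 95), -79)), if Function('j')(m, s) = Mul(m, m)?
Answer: 44944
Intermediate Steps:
Function('j')(m, s) = Pow(m, 2)
Function('S')(q, b) = Add(Mul(8, b), Mul(8, q))
Add(Function('j')(212, -211), Function('S')(Add(-16, 95), -79)) = Add(Pow(212, 2), Add(Mul(8, -79), Mul(8, Add(-16, 95)))) = Add(44944, Add(-632, Mul(8, 79))) = Add(44944, Add(-632, 632)) = Add(44944, 0) = 44944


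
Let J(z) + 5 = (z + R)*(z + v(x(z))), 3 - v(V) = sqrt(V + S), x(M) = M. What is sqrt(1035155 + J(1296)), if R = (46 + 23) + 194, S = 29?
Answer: sqrt(3060291 - 7795*sqrt(53)) ≈ 1733.1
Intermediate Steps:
v(V) = 3 - sqrt(29 + V) (v(V) = 3 - sqrt(V + 29) = 3 - sqrt(29 + V))
R = 263 (R = 69 + 194 = 263)
J(z) = -5 + (263 + z)*(3 + z - sqrt(29 + z)) (J(z) = -5 + (z + 263)*(z + (3 - sqrt(29 + z))) = -5 + (263 + z)*(3 + z - sqrt(29 + z)))
sqrt(1035155 + J(1296)) = sqrt(1035155 + (784 + 1296**2 - 263*sqrt(29 + 1296) + 266*1296 - 1*1296*sqrt(29 + 1296))) = sqrt(1035155 + (784 + 1679616 - 1315*sqrt(53) + 344736 - 1*1296*sqrt(1325))) = sqrt(1035155 + (784 + 1679616 - 1315*sqrt(53) + 344736 - 1*1296*5*sqrt(53))) = sqrt(1035155 + (784 + 1679616 - 1315*sqrt(53) + 344736 - 6480*sqrt(53))) = sqrt(1035155 + (2025136 - 7795*sqrt(53))) = sqrt(3060291 - 7795*sqrt(53))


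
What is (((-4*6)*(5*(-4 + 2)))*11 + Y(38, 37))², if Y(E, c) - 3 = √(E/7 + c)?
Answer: 48898440/7 + 15858*√231/7 ≈ 7.0199e+6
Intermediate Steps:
Y(E, c) = 3 + √(c + E/7) (Y(E, c) = 3 + √(E/7 + c) = 3 + √(c + E/7))
(((-4*6)*(5*(-4 + 2)))*11 + Y(38, 37))² = (((-4*6)*(5*(-4 + 2)))*11 + (3 + √(7*38 + 49*37)/7))² = (-120*(-2)*11 + (3 + √(266 + 1813)/7))² = (-24*(-10)*11 + (3 + √2079/7))² = (240*11 + (3 + (3*√231)/7))² = (2640 + (3 + 3*√231/7))² = (2643 + 3*√231/7)²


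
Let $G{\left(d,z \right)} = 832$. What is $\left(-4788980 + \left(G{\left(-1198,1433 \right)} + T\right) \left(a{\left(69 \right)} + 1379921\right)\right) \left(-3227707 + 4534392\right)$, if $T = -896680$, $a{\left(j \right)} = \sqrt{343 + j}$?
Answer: $-1615329559542364780 - 2341182287760 \sqrt{103} \approx -1.6154 \cdot 10^{18}$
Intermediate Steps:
$\left(-4788980 + \left(G{\left(-1198,1433 \right)} + T\right) \left(a{\left(69 \right)} + 1379921\right)\right) \left(-3227707 + 4534392\right) = \left(-4788980 + \left(832 - 896680\right) \left(\sqrt{343 + 69} + 1379921\right)\right) \left(-3227707 + 4534392\right) = \left(-4788980 - 895848 \left(\sqrt{412} + 1379921\right)\right) 1306685 = \left(-4788980 - 895848 \left(2 \sqrt{103} + 1379921\right)\right) 1306685 = \left(-4788980 - 895848 \left(1379921 + 2 \sqrt{103}\right)\right) 1306685 = \left(-4788980 - \left(1236199468008 + 1791696 \sqrt{103}\right)\right) 1306685 = \left(-1236204256988 - 1791696 \sqrt{103}\right) 1306685 = -1615329559542364780 - 2341182287760 \sqrt{103}$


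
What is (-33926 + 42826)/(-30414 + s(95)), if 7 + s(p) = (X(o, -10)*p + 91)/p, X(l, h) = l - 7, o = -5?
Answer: -211375/722761 ≈ -0.29245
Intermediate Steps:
X(l, h) = -7 + l
s(p) = -7 + (91 - 12*p)/p (s(p) = -7 + ((-7 - 5)*p + 91)/p = -7 + (-12*p + 91)/p = -7 + (91 - 12*p)/p)
(-33926 + 42826)/(-30414 + s(95)) = (-33926 + 42826)/(-30414 + (-19 + 91/95)) = 8900/(-30414 + (-19 + 91*(1/95))) = 8900/(-30414 + (-19 + 91/95)) = 8900/(-30414 - 1714/95) = 8900/(-2891044/95) = 8900*(-95/2891044) = -211375/722761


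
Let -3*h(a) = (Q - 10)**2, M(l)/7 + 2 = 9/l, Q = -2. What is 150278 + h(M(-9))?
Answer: 150230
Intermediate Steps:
M(l) = -14 + 63/l (M(l) = -14 + 7*(9/l) = -14 + 63/l)
h(a) = -48 (h(a) = -(-2 - 10)**2/3 = -1/3*(-12)**2 = -1/3*144 = -48)
150278 + h(M(-9)) = 150278 - 48 = 150230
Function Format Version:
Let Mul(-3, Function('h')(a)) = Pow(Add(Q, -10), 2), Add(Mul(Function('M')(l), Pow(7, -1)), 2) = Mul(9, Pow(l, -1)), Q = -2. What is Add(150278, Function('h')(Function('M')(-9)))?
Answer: 150230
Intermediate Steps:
Function('M')(l) = Add(-14, Mul(63, Pow(l, -1))) (Function('M')(l) = Add(-14, Mul(7, Mul(9, Pow(l, -1)))) = Add(-14, Mul(63, Pow(l, -1))))
Function('h')(a) = -48 (Function('h')(a) = Mul(Rational(-1, 3), Pow(Add(-2, -10), 2)) = Mul(Rational(-1, 3), Pow(-12, 2)) = Mul(Rational(-1, 3), 144) = -48)
Add(150278, Function('h')(Function('M')(-9))) = Add(150278, -48) = 150230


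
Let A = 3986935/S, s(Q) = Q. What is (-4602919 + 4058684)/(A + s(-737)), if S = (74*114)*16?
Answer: 1985369280/2580821 ≈ 769.28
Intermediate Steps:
S = 134976 (S = 8436*16 = 134976)
A = 107755/3648 (A = 3986935/134976 = 3986935*(1/134976) = 107755/3648 ≈ 29.538)
(-4602919 + 4058684)/(A + s(-737)) = (-4602919 + 4058684)/(107755/3648 - 737) = -544235/(-2580821/3648) = -544235*(-3648/2580821) = 1985369280/2580821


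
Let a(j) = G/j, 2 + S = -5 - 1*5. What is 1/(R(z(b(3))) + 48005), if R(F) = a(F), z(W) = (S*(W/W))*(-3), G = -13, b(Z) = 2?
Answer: 36/1728167 ≈ 2.0831e-5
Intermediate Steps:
S = -12 (S = -2 + (-5 - 1*5) = -2 + (-5 - 5) = -2 - 10 = -12)
z(W) = 36 (z(W) = -12*W/W*(-3) = -12*1*(-3) = -12*(-3) = 36)
a(j) = -13/j
R(F) = -13/F
1/(R(z(b(3))) + 48005) = 1/(-13/36 + 48005) = 1/(1728167/36) = 36/1728167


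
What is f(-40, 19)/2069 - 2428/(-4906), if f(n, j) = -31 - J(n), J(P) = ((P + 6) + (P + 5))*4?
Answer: 3112751/5075257 ≈ 0.61332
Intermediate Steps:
J(P) = 44 + 8*P (J(P) = ((6 + P) + (5 + P))*4 = (11 + 2*P)*4 = 44 + 8*P)
f(n, j) = -75 - 8*n (f(n, j) = -31 - (44 + 8*n) = -31 + (-44 - 8*n) = -75 - 8*n)
f(-40, 19)/2069 - 2428/(-4906) = (-75 - 8*(-40))/2069 - 2428/(-4906) = (-75 + 320)*(1/2069) - 2428*(-1/4906) = 245*(1/2069) + 1214/2453 = 245/2069 + 1214/2453 = 3112751/5075257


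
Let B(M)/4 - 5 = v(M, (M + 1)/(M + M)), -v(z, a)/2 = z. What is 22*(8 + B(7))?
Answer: -616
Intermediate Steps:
v(z, a) = -2*z
B(M) = 20 - 8*M (B(M) = 20 + 4*(-2*M) = 20 - 8*M)
22*(8 + B(7)) = 22*(8 + (20 - 8*7)) = 22*(8 + (20 - 56)) = 22*(8 - 36) = 22*(-28) = -616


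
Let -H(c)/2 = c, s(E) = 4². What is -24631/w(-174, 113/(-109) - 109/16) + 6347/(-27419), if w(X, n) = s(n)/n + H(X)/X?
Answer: 9244616423167/1515777158 ≈ 6098.9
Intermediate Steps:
s(E) = 16
H(c) = -2*c
w(X, n) = -2 + 16/n (w(X, n) = 16/n + (-2*X)/X = 16/n - 2 = -2 + 16/n)
-24631/w(-174, 113/(-109) - 109/16) + 6347/(-27419) = -24631/(-2 + 16/(113/(-109) - 109/16)) + 6347/(-27419) = -24631/(-2 + 16/(113*(-1/109) - 109*1/16)) + 6347*(-1/27419) = -24631/(-2 + 16/(-113/109 - 109/16)) - 6347/27419 = -24631/(-2 + 16/(-13689/1744)) - 6347/27419 = -24631/(-2 + 16*(-1744/13689)) - 6347/27419 = -24631/(-2 - 27904/13689) - 6347/27419 = -24631/(-55282/13689) - 6347/27419 = -24631*(-13689/55282) - 6347/27419 = 337173759/55282 - 6347/27419 = 9244616423167/1515777158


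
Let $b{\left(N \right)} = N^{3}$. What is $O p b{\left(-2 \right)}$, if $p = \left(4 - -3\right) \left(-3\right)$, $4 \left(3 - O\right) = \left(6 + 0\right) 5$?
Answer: $-756$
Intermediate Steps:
$O = - \frac{9}{2}$ ($O = 3 - \frac{\left(6 + 0\right) 5}{4} = 3 - \frac{6 \cdot 5}{4} = 3 - \frac{15}{2} = - \frac{9}{2} \approx -4.5$)
$p = -21$ ($p = \left(4 + 3\right) \left(-3\right) = 7 \left(-3\right) = -21$)
$O p b{\left(-2 \right)} = \left(- \frac{9}{2}\right) \left(-21\right) \left(-2\right)^{3} = \frac{189}{2} \left(-8\right) = -756$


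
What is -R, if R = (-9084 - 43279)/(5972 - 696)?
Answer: 52363/5276 ≈ 9.9248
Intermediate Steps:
R = -52363/5276 ≈ -9.9248
-R = -1*(-52363/5276) = 52363/5276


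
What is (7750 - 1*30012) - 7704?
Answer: -29966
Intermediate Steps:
(7750 - 1*30012) - 7704 = (7750 - 30012) - 7704 = -22262 - 7704 = -29966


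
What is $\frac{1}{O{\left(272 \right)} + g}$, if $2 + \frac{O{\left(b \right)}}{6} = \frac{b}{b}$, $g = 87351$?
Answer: $\frac{1}{87345} \approx 1.1449 \cdot 10^{-5}$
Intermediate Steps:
$O{\left(b \right)} = -6$ ($O{\left(b \right)} = -12 + 6 \frac{b}{b} = -12 + 6 \cdot 1 = -12 + 6 = -6$)
$\frac{1}{O{\left(272 \right)} + g} = \frac{1}{-6 + 87351} = \frac{1}{87345}$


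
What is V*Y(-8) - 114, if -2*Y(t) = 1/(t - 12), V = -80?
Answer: -116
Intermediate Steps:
Y(t) = -1/(2*(-12 + t)) (Y(t) = -1/(2*(t - 12)) = -1/(2*(-12 + t)))
V*Y(-8) - 114 = -(-80)/(-24 + 2*(-8)) - 114 = -(-80)/(-24 - 16) - 114 = -(-80)/(-40) - 114 = -(-80)*(-1)/40 - 114 = -80*1/40 - 114 = -2 - 114 = -116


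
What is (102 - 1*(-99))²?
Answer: 40401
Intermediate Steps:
(102 - 1*(-99))² = (102 + 99)² = 201² = 40401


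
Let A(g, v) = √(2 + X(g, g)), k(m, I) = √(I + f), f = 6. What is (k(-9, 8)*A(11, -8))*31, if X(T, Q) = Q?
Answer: 31*√182 ≈ 418.21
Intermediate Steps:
k(m, I) = √(6 + I) (k(m, I) = √(I + 6) = √(6 + I))
A(g, v) = √(2 + g)
(k(-9, 8)*A(11, -8))*31 = (√(6 + 8)*√(2 + 11))*31 = (√14*√13)*31 = √182*31 = 31*√182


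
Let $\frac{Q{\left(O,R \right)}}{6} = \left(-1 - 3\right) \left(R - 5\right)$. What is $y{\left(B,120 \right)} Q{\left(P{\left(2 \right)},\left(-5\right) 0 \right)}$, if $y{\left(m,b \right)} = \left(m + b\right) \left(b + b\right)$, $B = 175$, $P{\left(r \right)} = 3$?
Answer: $8496000$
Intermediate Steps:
$Q{\left(O,R \right)} = 120 - 24 R$ ($Q{\left(O,R \right)} = 6 \left(-1 - 3\right) \left(R - 5\right) = 6 \left(- 4 \left(-5 + R\right)\right) = 6 \left(20 - 4 R\right) = 120 - 24 R$)
$y{\left(m,b \right)} = 2 b \left(b + m\right)$ ($y{\left(m,b \right)} = \left(b + m\right) 2 b = 2 b \left(b + m\right)$)
$y{\left(B,120 \right)} Q{\left(P{\left(2 \right)},\left(-5\right) 0 \right)} = 2 \cdot 120 \left(120 + 175\right) \left(120 - 24 \left(\left(-5\right) 0\right)\right) = 2 \cdot 120 \cdot 295 \left(120 - 0\right) = 70800 \left(120 + 0\right) = 70800 \cdot 120 = 8496000$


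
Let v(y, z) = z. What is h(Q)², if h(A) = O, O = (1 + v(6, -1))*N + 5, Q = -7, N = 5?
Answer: 25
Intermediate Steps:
O = 5 (O = (1 - 1)*5 + 5 = 0*5 + 5 = 0 + 5 = 5)
h(A) = 5
h(Q)² = 5² = 25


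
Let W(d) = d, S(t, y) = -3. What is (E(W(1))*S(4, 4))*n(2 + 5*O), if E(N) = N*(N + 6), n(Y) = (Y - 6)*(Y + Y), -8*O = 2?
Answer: 1323/8 ≈ 165.38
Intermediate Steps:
O = -¼ (O = -⅛*2 = -¼ ≈ -0.25000)
n(Y) = 2*Y*(-6 + Y) (n(Y) = (-6 + Y)*(2*Y) = 2*Y*(-6 + Y))
E(N) = N*(6 + N)
(E(W(1))*S(4, 4))*n(2 + 5*O) = ((1*(6 + 1))*(-3))*(2*(2 + 5*(-¼))*(-6 + (2 + 5*(-¼)))) = ((1*7)*(-3))*(2*(2 - 5/4)*(-6 + (2 - 5/4))) = (7*(-3))*(2*(¾)*(-6 + ¾)) = -42*3*(-21)/(4*4) = -21*(-63/8) = 1323/8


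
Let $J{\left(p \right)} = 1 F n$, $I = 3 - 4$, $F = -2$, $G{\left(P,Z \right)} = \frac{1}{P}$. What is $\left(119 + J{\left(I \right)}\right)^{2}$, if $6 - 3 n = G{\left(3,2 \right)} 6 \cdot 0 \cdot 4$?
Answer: $13225$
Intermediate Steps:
$n = 2$ ($n = 2 - \frac{\frac{6 \cdot 0}{3} \cdot 4}{3} = 2 - \frac{\frac{1}{3} \cdot 0 \cdot 4}{3} = 2 - \frac{0 \cdot 4}{3} = 2 - 0 = 2 + 0 = 2$)
$I = -1$ ($I = 3 - 4 = -1$)
$J{\left(p \right)} = -4$ ($J{\left(p \right)} = 1 \left(-2\right) 2 = \left(-2\right) 2 = -4$)
$\left(119 + J{\left(I \right)}\right)^{2} = \left(119 - 4\right)^{2} = 115^{2} = 13225$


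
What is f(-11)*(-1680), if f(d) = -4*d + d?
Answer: -55440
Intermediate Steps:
f(d) = -3*d
f(-11)*(-1680) = -3*(-11)*(-1680) = 33*(-1680) = -55440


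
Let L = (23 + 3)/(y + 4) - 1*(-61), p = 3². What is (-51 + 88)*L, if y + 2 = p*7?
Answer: 11359/5 ≈ 2271.8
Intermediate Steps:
p = 9
y = 61 (y = -2 + 9*7 = -2 + 63 = 61)
L = 307/5 (L = (23 + 3)/(61 + 4) - 1*(-61) = 26/65 + 61 = 26*(1/65) + 61 = ⅖ + 61 = 307/5 ≈ 61.400)
(-51 + 88)*L = (-51 + 88)*(307/5) = 37*(307/5) = 11359/5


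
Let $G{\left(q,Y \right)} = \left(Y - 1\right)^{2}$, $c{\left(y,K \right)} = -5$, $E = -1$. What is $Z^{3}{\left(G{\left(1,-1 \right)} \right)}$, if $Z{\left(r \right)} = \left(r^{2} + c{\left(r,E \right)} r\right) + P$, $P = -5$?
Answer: $-729$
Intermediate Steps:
$G{\left(q,Y \right)} = \left(-1 + Y\right)^{2}$
$Z{\left(r \right)} = -5 + r^{2} - 5 r$ ($Z{\left(r \right)} = \left(r^{2} - 5 r\right) - 5 = -5 + r^{2} - 5 r$)
$Z^{3}{\left(G{\left(1,-1 \right)} \right)} = \left(-5 + \left(\left(-1 - 1\right)^{2}\right)^{2} - 5 \left(-1 - 1\right)^{2}\right)^{3} = \left(-5 + \left(\left(-2\right)^{2}\right)^{2} - 5 \left(-2\right)^{2}\right)^{3} = \left(-5 + 4^{2} - 20\right)^{3} = \left(-5 + 16 - 20\right)^{3} = \left(-9\right)^{3} = -729$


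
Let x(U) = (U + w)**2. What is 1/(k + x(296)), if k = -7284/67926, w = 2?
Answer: 11321/1005348870 ≈ 1.1261e-5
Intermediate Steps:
k = -1214/11321 (k = -7284*1/67926 = -1214/11321 ≈ -0.10723)
x(U) = (2 + U)**2 (x(U) = (U + 2)**2 = (2 + U)**2)
1/(k + x(296)) = 1/(-1214/11321 + (2 + 296)**2) = 1/(-1214/11321 + 298**2) = 1/(-1214/11321 + 88804) = 1/(1005348870/11321) = 11321/1005348870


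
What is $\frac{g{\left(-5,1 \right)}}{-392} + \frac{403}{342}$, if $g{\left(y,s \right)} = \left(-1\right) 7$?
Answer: $\frac{11455}{9576} \approx 1.1962$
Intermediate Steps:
$g{\left(y,s \right)} = -7$
$\frac{g{\left(-5,1 \right)}}{-392} + \frac{403}{342} = - \frac{7}{-392} + \frac{403}{342} = \left(-7\right) \left(- \frac{1}{392}\right) + 403 \cdot \frac{1}{342} = \frac{1}{56} + \frac{403}{342} = \frac{11455}{9576}$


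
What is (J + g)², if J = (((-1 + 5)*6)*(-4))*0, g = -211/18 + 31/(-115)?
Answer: 616181329/4284900 ≈ 143.80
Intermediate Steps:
g = -24823/2070 (g = -211*1/18 + 31*(-1/115) = -211/18 - 31/115 = -24823/2070 ≈ -11.992)
J = 0 (J = ((4*6)*(-4))*0 = (24*(-4))*0 = -96*0 = 0)
(J + g)² = (0 - 24823/2070)² = (-24823/2070)² = 616181329/4284900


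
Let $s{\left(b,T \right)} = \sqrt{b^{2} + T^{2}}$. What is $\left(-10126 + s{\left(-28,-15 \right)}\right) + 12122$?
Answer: $1996 + \sqrt{1009} \approx 2027.8$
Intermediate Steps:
$s{\left(b,T \right)} = \sqrt{T^{2} + b^{2}}$
$\left(-10126 + s{\left(-28,-15 \right)}\right) + 12122 = \left(-10126 + \sqrt{\left(-15\right)^{2} + \left(-28\right)^{2}}\right) + 12122 = \left(-10126 + \sqrt{225 + 784}\right) + 12122 = \left(-10126 + \sqrt{1009}\right) + 12122 = 1996 + \sqrt{1009}$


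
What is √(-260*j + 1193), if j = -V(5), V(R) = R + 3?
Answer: √3273 ≈ 57.210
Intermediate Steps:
V(R) = 3 + R
j = -8 (j = -(3 + 5) = -1*8 = -8)
√(-260*j + 1193) = √(-260*(-8) + 1193) = √(2080 + 1193) = √3273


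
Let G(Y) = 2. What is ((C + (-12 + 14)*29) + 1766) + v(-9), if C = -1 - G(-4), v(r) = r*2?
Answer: 1803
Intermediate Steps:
v(r) = 2*r
C = -3 (C = -1 - 1*2 = -1 - 2 = -3)
((C + (-12 + 14)*29) + 1766) + v(-9) = ((-3 + (-12 + 14)*29) + 1766) + 2*(-9) = ((-3 + 2*29) + 1766) - 18 = ((-3 + 58) + 1766) - 18 = (55 + 1766) - 18 = 1821 - 18 = 1803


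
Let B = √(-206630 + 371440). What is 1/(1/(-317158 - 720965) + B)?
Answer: 1038123/177615632037290489 + 1077699363129*√164810/177615632037290489 ≈ 0.0024632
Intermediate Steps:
B = √164810 ≈ 405.97
1/(1/(-317158 - 720965) + B) = 1/(1/(-317158 - 720965) + √164810) = 1/(1/(-1038123) + √164810) = 1/(-1/1038123 + √164810)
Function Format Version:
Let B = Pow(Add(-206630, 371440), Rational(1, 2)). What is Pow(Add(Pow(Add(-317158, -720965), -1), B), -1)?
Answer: Add(Rational(1038123, 177615632037290489), Mul(Rational(1077699363129, 177615632037290489), Pow(164810, Rational(1, 2)))) ≈ 0.0024632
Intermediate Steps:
B = Pow(164810, Rational(1, 2)) ≈ 405.97
Pow(Add(Pow(Add(-317158, -720965), -1), B), -1) = Pow(Add(Pow(Add(-317158, -720965), -1), Pow(164810, Rational(1, 2))), -1) = Pow(Add(Pow(-1038123, -1), Pow(164810, Rational(1, 2))), -1) = Pow(Add(Rational(-1, 1038123), Pow(164810, Rational(1, 2))), -1)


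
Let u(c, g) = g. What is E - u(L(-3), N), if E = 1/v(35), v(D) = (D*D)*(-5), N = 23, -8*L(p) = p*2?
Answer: -140876/6125 ≈ -23.000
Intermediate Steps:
L(p) = -p/4 (L(p) = -p*2/8 = -p/4)
v(D) = -5*D**2 (v(D) = D**2*(-5) = -5*D**2)
E = -1/6125 (E = 1/(-5*35**2) = 1/(-5*1225) = 1/(-6125) = -1/6125 ≈ -0.00016327)
E - u(L(-3), N) = -1/6125 - 1*23 = -1/6125 - 23 = -140876/6125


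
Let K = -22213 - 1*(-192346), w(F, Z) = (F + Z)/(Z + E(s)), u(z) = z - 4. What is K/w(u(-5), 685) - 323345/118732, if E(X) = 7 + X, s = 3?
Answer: 877433888200/5016427 ≈ 1.7491e+5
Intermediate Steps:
u(z) = -4 + z
w(F, Z) = (F + Z)/(10 + Z) (w(F, Z) = (F + Z)/(Z + (7 + 3)) = (F + Z)/(Z + 10) = (F + Z)/(10 + Z))
K = 170133 (K = -22213 + 192346 = 170133)
K/w(u(-5), 685) - 323345/118732 = 170133/((((-4 - 5) + 685)/(10 + 685))) - 323345/118732 = 170133/(((-9 + 685)/695)) - 323345*1/118732 = 170133/(((1/695)*676)) - 323345/118732 = 170133/(676/695) - 323345/118732 = 170133*(695/676) - 323345/118732 = 118242435/676 - 323345/118732 = 877433888200/5016427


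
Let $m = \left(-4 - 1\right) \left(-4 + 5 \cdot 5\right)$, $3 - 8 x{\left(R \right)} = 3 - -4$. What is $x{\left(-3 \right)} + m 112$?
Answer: $- \frac{23521}{2} \approx -11761.0$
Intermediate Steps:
$x{\left(R \right)} = - \frac{1}{2}$ ($x{\left(R \right)} = \frac{3}{8} - \frac{3 - -4}{8} = \frac{3}{8} - \frac{3 + 4}{8} = \frac{3}{8} - \frac{7}{8} = - \frac{1}{2}$)
$m = -105$ ($m = - 5 \left(-4 + 25\right) = \left(-5\right) 21 = -105$)
$x{\left(-3 \right)} + m 112 = - \frac{1}{2} - 11760 = - \frac{23521}{2}$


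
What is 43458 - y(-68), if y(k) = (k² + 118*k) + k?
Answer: 46926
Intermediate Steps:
y(k) = k² + 119*k
43458 - y(-68) = 43458 - (-68)*(119 - 68) = 43458 - (-68)*51 = 43458 - 1*(-3468) = 43458 + 3468 = 46926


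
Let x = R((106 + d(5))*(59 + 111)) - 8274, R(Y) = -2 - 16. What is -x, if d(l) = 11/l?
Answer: 8292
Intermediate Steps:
R(Y) = -18
x = -8292 (x = -18 - 8274 = -8292)
-x = -1*(-8292) = 8292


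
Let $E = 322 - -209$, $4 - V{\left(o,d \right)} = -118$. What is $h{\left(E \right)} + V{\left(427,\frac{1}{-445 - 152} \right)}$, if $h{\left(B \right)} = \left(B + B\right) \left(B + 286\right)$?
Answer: $867776$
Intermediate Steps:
$V{\left(o,d \right)} = 122$ ($V{\left(o,d \right)} = 4 - -118 = 4 + 118 = 122$)
$E = 531$ ($E = 322 + 209 = 531$)
$h{\left(B \right)} = 2 B \left(286 + B\right)$
$h{\left(E \right)} + V{\left(427,\frac{1}{-445 - 152} \right)} = 2 \cdot 531 \left(286 + 531\right) + 122 = 2 \cdot 531 \cdot 817 + 122 = 867654 + 122 = 867776$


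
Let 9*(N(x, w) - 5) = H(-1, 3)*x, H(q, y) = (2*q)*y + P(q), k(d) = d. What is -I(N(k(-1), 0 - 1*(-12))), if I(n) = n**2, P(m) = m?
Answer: -2704/81 ≈ -33.383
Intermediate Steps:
H(q, y) = q + 2*q*y (H(q, y) = (2*q)*y + q = 2*q*y + q = q + 2*q*y)
N(x, w) = 5 - 7*x/9 (N(x, w) = 5 + ((-(1 + 2*3))*x)/9 = 5 + ((-(1 + 6))*x)/9 = 5 + ((-1*7)*x)/9 = 5 + (-7*x)/9 = 5 - 7*x/9)
-I(N(k(-1), 0 - 1*(-12))) = -(5 - 7/9*(-1))**2 = -(5 + 7/9)**2 = -(52/9)**2 = -1*2704/81 = -2704/81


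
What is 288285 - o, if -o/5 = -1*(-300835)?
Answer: 1792460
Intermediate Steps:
o = -1504175 (o = -(-5)*(-300835) = -5*300835 = -1504175)
288285 - o = 288285 - 1*(-1504175) = 288285 + 1504175 = 1792460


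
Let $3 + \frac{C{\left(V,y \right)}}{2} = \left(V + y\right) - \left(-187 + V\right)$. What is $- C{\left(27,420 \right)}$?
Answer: $-1208$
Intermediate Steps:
$C{\left(V,y \right)} = 368 + 2 y$ ($C{\left(V,y \right)} = -6 + 2 \left(\left(V + y\right) - \left(-187 + V\right)\right) = -6 + 2 \left(187 + y\right) = -6 + \left(374 + 2 y\right) = 368 + 2 y$)
$- C{\left(27,420 \right)} = - (368 + 2 \cdot 420) = - (368 + 840) = \left(-1\right) 1208 = -1208$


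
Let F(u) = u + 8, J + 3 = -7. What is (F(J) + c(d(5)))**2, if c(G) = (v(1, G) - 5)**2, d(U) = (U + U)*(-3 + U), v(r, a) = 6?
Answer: 1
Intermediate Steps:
J = -10 (J = -3 - 7 = -10)
d(U) = 2*U*(-3 + U) (d(U) = (2*U)*(-3 + U) = 2*U*(-3 + U))
c(G) = 1 (c(G) = (6 - 5)**2 = 1**2 = 1)
F(u) = 8 + u
(F(J) + c(d(5)))**2 = ((8 - 10) + 1)**2 = (-2 + 1)**2 = (-1)**2 = 1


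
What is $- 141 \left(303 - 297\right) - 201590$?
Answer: $-202436$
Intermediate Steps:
$- 141 \left(303 - 297\right) - 201590 = \left(-141\right) 6 - 201590 = -846 - 201590 = -202436$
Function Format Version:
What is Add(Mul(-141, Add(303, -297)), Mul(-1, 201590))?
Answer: -202436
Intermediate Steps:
Add(Mul(-141, Add(303, -297)), Mul(-1, 201590)) = Add(Mul(-141, 6), -201590) = Add(-846, -201590) = -202436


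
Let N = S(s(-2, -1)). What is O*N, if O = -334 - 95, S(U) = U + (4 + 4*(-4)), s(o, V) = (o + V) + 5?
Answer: 4290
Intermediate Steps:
s(o, V) = 5 + V + o (s(o, V) = (V + o) + 5 = 5 + V + o)
S(U) = -12 + U (S(U) = U + (4 - 16) = U - 12 = -12 + U)
N = -10 (N = -12 + (5 - 1 - 2) = -12 + 2 = -10)
O = -429
O*N = -429*(-10) = 4290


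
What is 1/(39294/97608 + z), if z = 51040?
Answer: 16268/830325269 ≈ 1.9592e-5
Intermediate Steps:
1/(39294/97608 + z) = 1/(39294/97608 + 51040) = 1/(39294*(1/97608) + 51040) = 1/(6549/16268 + 51040) = 1/(830325269/16268) = 16268/830325269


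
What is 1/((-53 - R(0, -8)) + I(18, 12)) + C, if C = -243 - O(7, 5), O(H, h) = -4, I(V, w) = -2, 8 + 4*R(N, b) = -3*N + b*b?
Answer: -16492/69 ≈ -239.01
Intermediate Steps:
R(N, b) = -2 - 3*N/4 + b**2/4 (R(N, b) = -2 + (-3*N + b*b)/4 = -2 + (-3*N + b**2)/4 = -2 + (b**2 - 3*N)/4 = -2 + (-3*N/4 + b**2/4) = -2 - 3*N/4 + b**2/4)
C = -239 (C = -243 - 1*(-4) = -243 + 4 = -239)
1/((-53 - R(0, -8)) + I(18, 12)) + C = 1/((-53 - (-2 - 3/4*0 + (1/4)*(-8)**2)) - 2) - 239 = 1/((-53 - (-2 + 0 + (1/4)*64)) - 2) - 239 = 1/((-53 - (-2 + 0 + 16)) - 2) - 239 = 1/((-53 - 1*14) - 2) - 239 = 1/((-53 - 14) - 2) - 239 = 1/(-67 - 2) - 239 = 1/(-69) - 239 = -1/69 - 239 = -16492/69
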